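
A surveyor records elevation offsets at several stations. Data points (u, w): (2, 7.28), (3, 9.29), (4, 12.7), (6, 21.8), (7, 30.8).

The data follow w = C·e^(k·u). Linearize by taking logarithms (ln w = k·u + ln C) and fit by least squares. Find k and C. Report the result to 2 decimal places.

Linearized form: ln w = k·u + ln C. From the 5 transformed points,
Σu = 22.0000, Σ(u)² = 114.0000, Σln w = 13.2651, Σu·ln w = 63.3075.
Equations: 114.0000·k + 22.0000·ln C = 63.3075;  22.0000·k + 5·ln C = 13.2651.
Δ = 114.0000·5 − (22.0000)² = 86.0000; k = (63.3075·5 − 22.0000·13.2651)/86.0000 = 0.28727, ln C = (114.0000·13.2651 − 22.0000·63.3075)/86.0000 = 1.38901, so C = exp(1.38901) = 4.01088.

k = 0.29, C = 4.01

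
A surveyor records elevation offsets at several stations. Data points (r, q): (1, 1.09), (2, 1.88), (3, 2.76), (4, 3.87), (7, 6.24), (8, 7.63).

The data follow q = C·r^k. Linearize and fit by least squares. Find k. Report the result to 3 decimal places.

Taking logs, ln q = k·ln r + ln C, so regress ln q on ln r.
XᵀX = [[11.7199, 7.2034]; [7.2034, 6]], rhs = [11.2174, 6.9490]ᵀ  (here Σln r = 7.2034, Σ(ln r)² = 11.7199, Σln q = 6.9490, Σln r·ln q = 11.2174).
Δ = 11.7199·6 − (7.2034)² = 18.4301; k = (11.2174·6 − 7.2034·6.9490)/18.4301 = 0.93587, ln C = (11.7199·6.9490 − 7.2034·11.2174)/18.4301 = 0.03459.

k = 0.936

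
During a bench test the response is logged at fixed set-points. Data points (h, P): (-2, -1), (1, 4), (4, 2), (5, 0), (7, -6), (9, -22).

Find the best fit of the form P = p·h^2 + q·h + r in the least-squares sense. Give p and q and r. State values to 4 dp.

p = -0.4891, q = 1.6878, r = 3.7634

The normal equations are: 9860·p + 1254·q + 176·r = -2044;  1254·p + 176·q + 24·r = -226;  176·p + 24·q + 6·r = -23.
Solving the 3×3 system (Gaussian elimination) gives p = -5377/10993, q = 92768/54965, r = 413711/109930.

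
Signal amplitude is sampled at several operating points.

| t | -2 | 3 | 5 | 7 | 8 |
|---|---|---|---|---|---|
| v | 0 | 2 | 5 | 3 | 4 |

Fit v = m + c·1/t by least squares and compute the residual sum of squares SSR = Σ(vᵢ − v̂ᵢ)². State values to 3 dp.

SSR = 7.475

Sums needed: Σ1 = 5, Σ1/t = 253/840, Σ1/t·1/t = 308449/705600.
And Σv = 14, Σ1/t·v = 109/42.
det = 5·(308449/705600) − (253/840)² = 369559/176400.
m = (14·(308449/705600) − (253/840)·(109/42))/(369559/176400) = 1883373/739118; c = (5·(109/42) − (253/840)·14)/(369559/176400) = 1545180/369559.
Residuals: -338193/739118, -1435257/739118, 1194145/739118, -107499/739118, 343402/369559; SSR = 2762465/369559.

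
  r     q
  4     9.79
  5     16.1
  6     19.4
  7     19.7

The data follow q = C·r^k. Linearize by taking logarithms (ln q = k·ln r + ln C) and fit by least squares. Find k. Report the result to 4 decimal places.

Taking logs, ln q = k·ln r + ln C, so regress ln q on ln r.
Over the data: Σln r = 6.7334, Σ(ln r)² = 11.5091, Σln q = 11.0061, Σln r·ln q = 18.7480.
Normal system: [[11.5091, 6.7334]; [6.7334, 4]]·[k, ln C]ᵀ = [18.7480, 11.0061]ᵀ.
Solving (det = 0.6976): k = 1.26707, ln C = 0.61860.

k = 1.2671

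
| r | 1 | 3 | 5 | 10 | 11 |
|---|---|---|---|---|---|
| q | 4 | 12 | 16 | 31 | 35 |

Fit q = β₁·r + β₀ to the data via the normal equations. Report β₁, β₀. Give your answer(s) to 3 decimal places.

Sums needed: Σr·r = 256, Σr = 30, Σ1 = 5.
And Σr·q = 815, Σq = 98.
So MᵀM·[β₁, β₀]ᵀ = Mᵀq: [[256, 30]; [30, 5]]·[β₁, β₀]ᵀ = [815, 98]ᵀ.
Eliminating β₀: 5·(row 1) − 30·(row 2) gives 380·β₁ = 5·815 − 30·98 = 1135, so β₁ = 227/76.
Then β₀ = (98 − 30·(227/76))/5 = 319/190.

β₁ = 2.987, β₀ = 1.679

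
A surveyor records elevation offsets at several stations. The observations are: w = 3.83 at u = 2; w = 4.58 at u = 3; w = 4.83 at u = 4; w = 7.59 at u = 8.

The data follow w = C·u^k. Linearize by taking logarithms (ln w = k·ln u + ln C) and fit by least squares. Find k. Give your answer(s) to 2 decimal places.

Taking logs, ln w = k·ln u + ln C, so regress ln w on ln u.
Over the data: Σln u = 5.2575, Σ(ln u)² = 7.9333, Σln w = 6.4662, Σln u·ln w = 9.0004.
Normal system: [[7.9333, 5.2575]; [5.2575, 4]]·[k, ln C]ᵀ = [9.0004, 6.4662]ᵀ.
Δ = 7.9333·4 − (5.2575)² = 4.0919; k = (9.0004·4 − 5.2575·6.4662)/4.0919 = 0.49012, ln C = (7.9333·6.4662 − 5.2575·9.0004)/4.0919 = 0.97236.

k = 0.49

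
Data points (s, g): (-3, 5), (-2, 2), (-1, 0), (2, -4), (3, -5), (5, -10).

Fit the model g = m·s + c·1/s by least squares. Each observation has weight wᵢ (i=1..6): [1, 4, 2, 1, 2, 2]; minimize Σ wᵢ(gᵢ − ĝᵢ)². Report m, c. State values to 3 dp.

m = -2.008, c = 2.483

Entries of MᵀWM: Σwᵢ·s·s = 99, Σwᵢ·s·1/s = 12, Σwᵢ·1/s·1/s = 1099/300.
And Σwᵢ·s·g = -169, Σwᵢ·1/s·g = -15.
So MᵀWM·[m, c]ᵀ = MᵀWg: [[99, 12]; [12, 1099/300]]·[m, c]ᵀ = [-169, -15]ᵀ.
Eliminating c: (1099/300)·(row 1) − 12·(row 2) gives (21867/100)·m = (1099/300)·(-169) − 12·(-15) = -131731/300, so m = -131731/65601.
Then c = ((-15) − 12·(-131731/65601))/(1099/300) = 18100/7289.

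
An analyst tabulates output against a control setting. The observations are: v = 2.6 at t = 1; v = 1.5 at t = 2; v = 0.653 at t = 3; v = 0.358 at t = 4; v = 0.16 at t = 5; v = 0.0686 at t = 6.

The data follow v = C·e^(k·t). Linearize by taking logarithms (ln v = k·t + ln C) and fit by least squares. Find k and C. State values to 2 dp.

Taking logs, ln v = k·t + ln C, so regress ln v on t.
Σt = 21.0000, Σ(t)² = 91.0000, Σln v = -4.6045, Σt·ln v = -28.8607.
Equations: 91.0000·k + 21.0000·ln C = -28.8607;  21.0000·k + 6·ln C = -4.6045.
Solving (det = 105.0000): k = -0.72829, ln C = 1.78159, so C = exp(1.78159) = 5.93932.

k = -0.73, C = 5.94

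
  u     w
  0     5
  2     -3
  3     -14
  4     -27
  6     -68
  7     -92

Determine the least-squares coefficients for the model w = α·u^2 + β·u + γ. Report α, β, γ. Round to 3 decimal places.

Sums needed: Σu^2·u^2 = 4050, Σu^2·u = 658, Σu^2 = 114, Σu·u = 114, Σu = 22, Σ1 = 6.
For Mᵀw: Σu^2·w = -7526, Σu·w = -1208, Σw = -199.
MᵀM·[α, β, γ]ᵀ = Mᵀw becomes [[4050, 658, 114]; [658, 114, 22]; [114, 22, 6]]·[α, β, γ]ᵀ = [-7526, -1208, -199]ᵀ.
Inverting the 3×3 Gram matrix, [α, β, γ]ᵀ = [-301/156, -119/260, 2017/390]ᵀ.

α = -1.929, β = -0.458, γ = 5.172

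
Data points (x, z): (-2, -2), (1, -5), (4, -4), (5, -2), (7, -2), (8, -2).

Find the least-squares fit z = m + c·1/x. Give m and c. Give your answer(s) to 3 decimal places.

Sums needed: Σ1 = 6, Σ1/x = 341/280, Σ1/x·1/x = 108861/78400.
And Σz = -17, Σ1/x·z = -831/140.
Normal equations: [[6, 341/280]; [341/280, 108861/78400]]·[m, c]ᵀ = [-17, -831/140]ᵀ.
det = 6·(108861/78400) − (341/280)² = 107377/15680.
m = ((-17)·(108861/78400) − (341/280)·(-831/140))/(107377/15680) = -256779/107377; c = (6·(-831/140) − (341/280)·(-17))/(107377/15680) = -233800/107377.

m = -2.391, c = -2.177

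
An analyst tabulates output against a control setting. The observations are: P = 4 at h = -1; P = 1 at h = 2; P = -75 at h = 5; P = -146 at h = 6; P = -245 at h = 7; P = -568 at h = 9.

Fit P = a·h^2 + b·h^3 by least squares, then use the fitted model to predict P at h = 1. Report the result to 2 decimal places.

Normal-equation sums: Σh^2·h^2 = 10900, Σh^2·h^3 = 86788, Σh^3·h^3 = 711436.
Right-hand side: Σh^2·P = -65136, Σh^3·P = -539014.
Normal equations: [[10900, 86788]; [86788, 711436]]·[a, b]ᵀ = [-65136, -539014]ᵀ.
Δ = 10900·711436 − 86788² = 222495456.
a = ((-65136)·711436 − 86788·(-539014))/222495456 = 54981467/27811932; b = (10900·(-539014) − 86788·(-65136))/222495456 = -27778679/27811932.
At h = 1: P̂ = (54981467/27811932)·(1) + (-27778679/27811932)·(1) = 133347/136333.

P̂ = 0.98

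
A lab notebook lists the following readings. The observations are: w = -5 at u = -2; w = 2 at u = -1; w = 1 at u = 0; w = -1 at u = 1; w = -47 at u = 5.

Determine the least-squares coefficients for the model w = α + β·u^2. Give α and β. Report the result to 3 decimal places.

MᵀM·[α, β]ᵀ = Mᵀw reads: 5·α + 31·β = -50;  31·α + 643·β = -1194.
Determinant 5·643 − 31² = 2254.
α = ((-50)·643 − 31·(-1194))/2254 = 2432/1127; β = (5·(-1194) − 31·(-50))/2254 = -2210/1127.

α = 2.158, β = -1.961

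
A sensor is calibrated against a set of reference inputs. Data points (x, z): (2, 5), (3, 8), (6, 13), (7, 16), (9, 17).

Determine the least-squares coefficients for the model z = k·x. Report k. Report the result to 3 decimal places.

Sums needed: Σx·x = 179.
And Σx·z = 377.
Normal equations: [[179]]·[k]ᵀ = [377]ᵀ.
k = 377/179 = 2.10615.

k = 2.106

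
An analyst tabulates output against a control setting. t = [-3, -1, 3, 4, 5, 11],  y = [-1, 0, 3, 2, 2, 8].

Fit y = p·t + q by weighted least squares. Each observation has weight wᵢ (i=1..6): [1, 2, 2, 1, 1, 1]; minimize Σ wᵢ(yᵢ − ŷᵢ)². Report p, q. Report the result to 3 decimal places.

p = 0.606, q = 0.534

Compute the Gram sums: Σwᵢ·t·t = 191, Σwᵢ·t = 21, Σwᵢ·1 = 8.
For XᵀWy: Σwᵢ·t·y = 127, Σwᵢ·y = 17.
So XᵀWX·[p, q]ᵀ = XᵀWy: [[191, 21]; [21, 8]]·[p, q]ᵀ = [127, 17]ᵀ.
Eliminating q: 8·(row 1) − 21·(row 2) gives 1087·p = 8·127 − 21·17 = 659, so p = 659/1087.
Then q = (17 − 21·(659/1087))/8 = 580/1087.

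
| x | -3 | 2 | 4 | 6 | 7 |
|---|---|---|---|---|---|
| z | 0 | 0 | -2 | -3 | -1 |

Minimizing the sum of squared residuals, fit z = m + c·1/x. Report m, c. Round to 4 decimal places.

Sums needed: Σ1 = 5, Σ1/x = 61/84, Σ1/x·1/x = 3329/7056.
Right-hand side: Σz = -6, Σ1/x·z = -8/7.
Normal equations: [[5, 61/84]; [61/84, 3329/7056]]·[m, c]ᵀ = [-6, -8/7]ᵀ.
det = 5·(3329/7056) − (61/84)² = 359/196.
m = ((-6)·(3329/7056) − (61/84)·(-8/7))/(359/196) = -2353/2154; c = (5·(-8/7) − (61/84)·(-6))/(359/196) = -266/359.

m = -1.0924, c = -0.7409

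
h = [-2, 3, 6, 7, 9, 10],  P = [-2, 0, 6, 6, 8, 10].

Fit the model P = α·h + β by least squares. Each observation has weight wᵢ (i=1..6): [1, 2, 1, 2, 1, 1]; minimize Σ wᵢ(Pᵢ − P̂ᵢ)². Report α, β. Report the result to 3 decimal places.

α = 1.070, β = -1.499

Setting ∂/∂α … = 0 gives: 337·α + 43·β = 296;  43·α + 8·β = 34.
Eliminating β: 8·(row 1) − 43·(row 2) gives 847·α = 8·296 − 43·34 = 906, so α = 906/847.
Then β = (34 − 43·(906/847))/8 = -1270/847.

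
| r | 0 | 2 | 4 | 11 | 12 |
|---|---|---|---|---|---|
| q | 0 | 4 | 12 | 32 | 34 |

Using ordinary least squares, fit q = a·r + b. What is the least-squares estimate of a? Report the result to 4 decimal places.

AᵀA·[a, b]ᵀ = Aᵀq reads: 285·a + 29·b = 816;  29·a + 5·b = 82.
Δ = 285·5 − 29² = 584.
a = (816·5 − 29·82)/584 = 851/292; b = (285·82 − 29·816)/584 = -147/292.

a = 2.9144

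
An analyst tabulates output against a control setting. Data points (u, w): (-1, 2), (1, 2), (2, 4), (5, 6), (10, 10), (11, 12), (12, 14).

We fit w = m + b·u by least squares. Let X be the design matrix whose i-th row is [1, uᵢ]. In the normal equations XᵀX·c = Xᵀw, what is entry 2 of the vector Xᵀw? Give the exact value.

438

Entry 2 ↔ basis u, so (Xᵀw)_{2} = Σᵢ (u)·wᵢ = (-1)·(2) + (1)·(2) + (2)·(4) + (5)·(6) + (10)·(10) + (11)·(12) + (12)·(14) = 438.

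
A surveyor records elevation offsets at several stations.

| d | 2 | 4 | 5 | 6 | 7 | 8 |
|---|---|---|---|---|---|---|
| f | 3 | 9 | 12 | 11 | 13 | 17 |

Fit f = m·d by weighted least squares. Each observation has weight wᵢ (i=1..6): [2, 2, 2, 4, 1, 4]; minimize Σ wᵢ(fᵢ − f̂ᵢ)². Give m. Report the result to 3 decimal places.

m = 2.046

Normal-equation sums: Σwᵢ·d·d = 539.
And Σwᵢ·d·f = 1103.
Hence m = 1103 / 539 ≈ 2.04638.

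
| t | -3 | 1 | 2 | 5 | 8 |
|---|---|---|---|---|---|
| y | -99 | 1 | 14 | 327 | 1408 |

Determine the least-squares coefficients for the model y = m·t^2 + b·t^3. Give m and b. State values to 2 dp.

The normal equations are: 4819·m + 35683·b = 97453;  35683·m + 278563·b = 764557.
(Σt^2·t^2 = 4819, Σt^2·t^3 = 35683, Σt^3·t^3 = 278563, Σt^2·y = 97453, Σt^3·y = 764557.)
det = 4819·278563 − 35683² = 69118608.
m = (97453·278563 − 35683·764557)/69118608 = -2810154/1439971; b = (4819·764557 − 35683·97453)/69118608 = 4312183/1439971.

m = -1.95, b = 2.99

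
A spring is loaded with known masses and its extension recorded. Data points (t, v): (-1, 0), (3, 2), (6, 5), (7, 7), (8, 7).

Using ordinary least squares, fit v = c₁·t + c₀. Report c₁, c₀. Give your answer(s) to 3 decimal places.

c₁ = 0.835, c₀ = 0.361

Entries of AᵀA: Σt·t = 159, Σt = 23, Σ1 = 5.
Right-hand side: Σt·v = 141, Σv = 21.
So AᵀA·[c₁, c₀]ᵀ = Aᵀv: [[159, 23]; [23, 5]]·[c₁, c₀]ᵀ = [141, 21]ᵀ.
Determinant 159·5 − 23² = 266.
c₁ = (141·5 − 23·21)/266 = 111/133; c₀ = (159·21 − 23·141)/266 = 48/133.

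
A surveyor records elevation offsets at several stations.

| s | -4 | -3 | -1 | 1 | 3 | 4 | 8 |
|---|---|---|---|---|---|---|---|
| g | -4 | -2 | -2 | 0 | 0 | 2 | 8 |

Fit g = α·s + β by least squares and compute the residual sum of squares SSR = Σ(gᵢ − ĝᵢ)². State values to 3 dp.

SSR = 9.241

Forming XᵀX = [[116, 8]; [8, 7]] and Xᵀg = [96, 2]ᵀ gives XᵀX·[α, β]ᵀ = Xᵀg.
Eliminating β: 7·(row 1) − 8·(row 2) gives 748·α = 7·96 − 8·2 = 656, so α = 164/187.
Then β = (2 − 8·(164/187))/7 = -134/187.
Residuals: 42/187, 252/187, -76/187, -30/187, -358/187, -148/187, 318/187; SSR = 1728/187.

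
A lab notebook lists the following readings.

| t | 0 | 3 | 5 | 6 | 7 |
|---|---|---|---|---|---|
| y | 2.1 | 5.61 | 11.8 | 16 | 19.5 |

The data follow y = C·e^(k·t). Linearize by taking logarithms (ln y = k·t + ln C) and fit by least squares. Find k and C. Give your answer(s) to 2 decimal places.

k = 0.33, C = 2.14

Taking logs, ln y = k·t + ln C, so regress ln y on t.
Σt = 21.0000, Σ(t)² = 119.0000, Σln y = 10.6776, Σt·ln y = 54.9426.
Equations: 119.0000·k + 21.0000·ln C = 54.9426;  21.0000·k + 5·ln C = 10.6776.
Δ = 119.0000·5 − (21.0000)² = 154.0000; k = (54.9426·5 − 21.0000·10.6776)/154.0000 = 0.32782, ln C = (119.0000·10.6776 − 21.0000·54.9426)/154.0000 = 0.75870, so C = exp(0.75870) = 2.13549.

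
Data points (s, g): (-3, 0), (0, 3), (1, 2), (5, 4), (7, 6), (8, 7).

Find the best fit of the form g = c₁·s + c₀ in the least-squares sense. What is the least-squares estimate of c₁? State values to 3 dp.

c₁ = 0.574

With design matrix M, MᵀM = [[148, 18]; [18, 6]] and Mᵀg = [120, 22]ᵀ.
Eliminating c₀: 6·(row 1) − 18·(row 2) gives 564·c₁ = 6·120 − 18·22 = 324, so c₁ = 27/47.
Then c₀ = (22 − 18·(27/47))/6 = 274/141.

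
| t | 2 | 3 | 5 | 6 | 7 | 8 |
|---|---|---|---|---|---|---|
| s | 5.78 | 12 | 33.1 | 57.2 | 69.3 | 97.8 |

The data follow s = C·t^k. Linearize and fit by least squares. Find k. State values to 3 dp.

Taking logs, ln s = k·ln t + ln C, so regress ln s on ln t.
Σln t = 9.2183, Σ(ln t)² = 15.5987, Σln s = 20.6068, Σln t·ln s = 34.6063.
Equations: 15.5987·k + 9.2183·ln C = 34.6063;  9.2183·k + 6·ln C = 20.6068.
Δ = 15.5987·6 − (9.2183)² = 8.6152; k = (34.6063·6 − 9.2183·20.6068)/8.6152 = 2.05198, ln C = (15.5987·20.6068 − 9.2183·34.6063)/8.6152 = 0.28183.

k = 2.052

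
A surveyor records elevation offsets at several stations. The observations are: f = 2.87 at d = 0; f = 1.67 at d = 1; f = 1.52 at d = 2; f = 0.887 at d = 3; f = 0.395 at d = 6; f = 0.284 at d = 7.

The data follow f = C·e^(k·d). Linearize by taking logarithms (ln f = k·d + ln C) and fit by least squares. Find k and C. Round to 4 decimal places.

Linearized form: ln f = k·d + ln C. From the 6 transformed points,
Sums: Σd = 19.0000, Σ(d)² = 99.0000, Σln f = -0.3217, Σd·ln f = -13.3942.
Normal system: [[99.0000, 19.0000]; [19.0000, 6]]·[k, ln C]ᵀ = [-13.3942, -0.3217]ᵀ.
Δ = 99.0000·6 − (19.0000)² = 233.0000; k = (-13.3942·6 − 19.0000·-0.3217)/233.0000 = -0.31868, ln C = (99.0000·-0.3217 − 19.0000·-13.3942)/233.0000 = 0.95553, so C = exp(0.95553) = 2.60006.

k = -0.3187, C = 2.6001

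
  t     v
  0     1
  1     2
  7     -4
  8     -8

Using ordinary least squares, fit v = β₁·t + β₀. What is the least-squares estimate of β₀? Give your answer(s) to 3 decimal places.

Compute the Gram sums: Σt·t = 114, Σt = 16, Σ1 = 4.
And Σt·v = -90, Σv = -9.
So AᵀA·[β₁, β₀]ᵀ = Aᵀv: [[114, 16]; [16, 4]]·[β₁, β₀]ᵀ = [-90, -9]ᵀ.
det = 114·4 − 16² = 200.
β₁ = ((-90)·4 − 16·(-9))/200 = -27/25; β₀ = (114·(-9) − 16·(-90))/200 = 207/100.

β₀ = 2.070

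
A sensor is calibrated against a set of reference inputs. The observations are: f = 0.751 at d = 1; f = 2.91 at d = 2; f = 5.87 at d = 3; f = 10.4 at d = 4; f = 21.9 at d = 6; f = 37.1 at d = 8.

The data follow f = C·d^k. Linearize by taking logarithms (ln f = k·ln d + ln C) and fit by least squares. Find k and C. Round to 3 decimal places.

Linearized form: ln f = k·ln d + ln C. From the 6 transformed points,
XᵀX = [[11.1437, 7.0493]; [7.0493, 6]], rhs = [18.9758, 11.5936]ᵀ  (here Σln d = 7.0493, Σ(ln d)² = 11.1437, Σln f = 11.5936, Σln d·ln f = 18.9758).
Δ = 11.1437·6 − (7.0493)² = 17.1702; k = (18.9758·6 − 7.0493·11.5936)/17.1702 = 1.87118, ln C = (11.1437·11.5936 − 7.0493·18.9758)/17.1702 = -0.26614, so C = exp(-0.26614) = 0.76633.

k = 1.871, C = 0.766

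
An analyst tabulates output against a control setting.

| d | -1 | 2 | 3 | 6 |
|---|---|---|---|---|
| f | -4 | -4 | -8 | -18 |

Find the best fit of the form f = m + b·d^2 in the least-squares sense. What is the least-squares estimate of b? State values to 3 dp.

With design matrix M, MᵀM = [[4, 50]; [50, 1394]] and Mᵀf = [-34, -740]ᵀ.
det = 4·1394 − 50² = 3076.
m = ((-34)·1394 − 50·(-740))/3076 = -2599/769; b = (4·(-740) − 50·(-34))/3076 = -315/769.

b = -0.410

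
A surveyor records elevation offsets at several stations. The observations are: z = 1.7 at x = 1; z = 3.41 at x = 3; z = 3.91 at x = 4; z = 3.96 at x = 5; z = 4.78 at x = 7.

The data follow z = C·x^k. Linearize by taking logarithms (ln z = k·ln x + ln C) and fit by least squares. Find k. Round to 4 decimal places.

Taking logs, ln z = k·ln x + ln C, so regress ln z on ln x.
Σln x = 6.0403, Σ(ln x)² = 9.5056, Σln z = 6.0616, Σln x·ln z = 8.4972.
Equations: 9.5056·k + 6.0403·ln C = 8.4972;  6.0403·k + 5·ln C = 6.0616.
Solving (det = 11.0434): k = 0.53177, ln C = 0.56991.

k = 0.5318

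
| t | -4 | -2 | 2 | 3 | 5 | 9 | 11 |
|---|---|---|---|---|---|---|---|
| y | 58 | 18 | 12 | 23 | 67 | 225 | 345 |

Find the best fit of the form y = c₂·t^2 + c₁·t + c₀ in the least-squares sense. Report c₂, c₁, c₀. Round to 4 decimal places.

Normal-equation sums: Σt^2·t^2 = 22196, Σt^2·t = 2148, Σt^2 = 260, Σt·t = 260, Σt = 24, Σ1 = 7.
Moment sums: Σt^2·y = 62900, Σt·y = 5980, Σy = 748.
Normal equations: [[22196, 2148, 260]; [2148, 260, 24]; [260, 24, 7]]·[c₂, c₁, c₀]ᵀ = [62900, 5980, 748]ᵀ.
Inverting the 3×3 Gram matrix, [c₂, c₁, c₀]ᵀ = [426363/142048, -284731/142048, 79681/35512]ᵀ.

c₂ = 3.0015, c₁ = -2.0045, c₀ = 2.2438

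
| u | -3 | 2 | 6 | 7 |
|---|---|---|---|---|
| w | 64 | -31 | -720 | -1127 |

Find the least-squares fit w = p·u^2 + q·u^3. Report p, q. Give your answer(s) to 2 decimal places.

p = -1.92, q = -3.01

Entries of AᵀA: Σu^2·u^2 = 3794, Σu^2·u^3 = 24372, Σu^3·u^3 = 165098.
For Aᵀw: Σu^2·w = -80691, Σu^3·w = -544057.
Eliminating q: 165098·(row 1) − 24372·(row 2) gives 32387428·p = 165098·(-80691) − 24372·(-544057) = -62165514, so p = -31082757/16193714.
Then q = ((-544057) − 24372·(-31082757/16193714))/165098 = -48775603/16193714.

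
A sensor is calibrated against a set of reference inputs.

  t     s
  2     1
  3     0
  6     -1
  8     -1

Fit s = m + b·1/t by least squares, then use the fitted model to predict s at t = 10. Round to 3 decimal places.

MᵀM·[m, b]ᵀ = Mᵀs reads: 4·m + (9/8)·b = -1;  (9/8)·m + (233/576)·b = 5/24.
(Σ1 = 4, Σ1/t = 9/8, Σ1/t·1/t = 233/576, Σs = -1, Σ1/t·s = 5/24.)
Determinant 4·(233/576) − (9/8)² = 203/576.
m = ((-1)·(233/576) − (9/8)·(5/24))/(203/576) = -368/203; b = (4·(5/24) − (9/8)·(-1))/(203/576) = 1128/203.
At t = 10: ŝ = (-368/203)·(1) + (1128/203)·(1/10) = -44/35.

ŝ = -1.257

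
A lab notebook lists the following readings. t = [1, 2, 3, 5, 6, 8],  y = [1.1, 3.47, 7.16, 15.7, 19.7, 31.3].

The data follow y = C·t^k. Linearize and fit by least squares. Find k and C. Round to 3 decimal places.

k = 1.609, C = 1.139

Taking logs, ln y = k·ln t + ln C, so regress ln y on ln t.
Over the data: Σln t = 7.2724, Σ(ln t)² = 11.8122, Σln y = 12.4859, Σln t·ln y = 19.9582.
Normal system: [[11.8122, 7.2724]; [7.2724, 6]]·[k, ln C]ᵀ = [19.9582, 12.4859]ᵀ.
Δ = 11.8122·6 − (7.2724)² = 17.9853; k = (19.9582·6 − 7.2724·12.4859)/17.9853 = 1.60949, ln C = (11.8122·12.4859 − 7.2724·19.9582)/17.9853 = 0.13017, so C = exp(0.13017) = 1.13903.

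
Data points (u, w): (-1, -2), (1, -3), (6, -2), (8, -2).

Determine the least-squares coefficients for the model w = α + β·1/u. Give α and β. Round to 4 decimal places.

α = -2.2166, β = -0.4585

MᵀM·[α, β]ᵀ = Mᵀw reads: 4·α + (7/24)·β = -9;  (7/24)·α + (1177/576)·β = -19/12.
(Σ1 = 4, Σ1/u = 7/24, Σ1/u·1/u = 1177/576, Σw = -9, Σ1/u·w = -19/12.)
Determinant 4·(1177/576) − (7/24)² = 1553/192.
α = ((-9)·(1177/576) − (7/24)·(-19/12))/(1553/192) = -10327/4659; β = (4·(-19/12) − (7/24)·(-9))/(1553/192) = -712/1553.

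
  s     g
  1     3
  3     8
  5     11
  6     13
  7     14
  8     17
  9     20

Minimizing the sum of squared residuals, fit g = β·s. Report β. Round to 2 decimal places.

Entries of AᵀA: Σs·s = 265.
And Σs·g = 574.
AᵀA·[β]ᵀ = Aᵀg becomes [[265]]·[β]ᵀ = [574]ᵀ.
β = 574/265 = 2.16604.

β = 2.17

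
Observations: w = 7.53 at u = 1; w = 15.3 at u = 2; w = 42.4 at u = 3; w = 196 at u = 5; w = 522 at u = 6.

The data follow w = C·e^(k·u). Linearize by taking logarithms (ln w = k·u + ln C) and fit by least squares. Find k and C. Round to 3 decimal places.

k = 0.846, C = 3.094

Let Y = ln w. Fitting Y = k·u + ln C by least squares:
Σu = 17.0000, Σ(u)² = 75.0000, Σln w = 20.0297, Σu·ln w = 82.6526.
Equations: 75.0000·k + 17.0000·ln C = 82.6526;  17.0000·k + 5·ln C = 20.0297.
Δ = 75.0000·5 − (17.0000)² = 86.0000; k = (82.6526·5 − 17.0000·20.0297)/86.0000 = 0.84603, ln C = (75.0000·20.0297 − 17.0000·82.6526)/86.0000 = 1.12943, so C = exp(1.12943) = 3.09390.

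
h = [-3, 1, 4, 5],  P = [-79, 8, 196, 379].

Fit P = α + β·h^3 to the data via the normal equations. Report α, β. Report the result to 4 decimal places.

With design matrix M, MᵀM = [[4, 163]; [163, 20451]] and MᵀP = [504, 62060]ᵀ.
det = 4·20451 − 163² = 55235.
α = (504·20451 − 163·62060)/55235 = 191524/55235; β = (4·62060 − 163·504)/55235 = 166088/55235.

α = 3.4674, β = 3.0069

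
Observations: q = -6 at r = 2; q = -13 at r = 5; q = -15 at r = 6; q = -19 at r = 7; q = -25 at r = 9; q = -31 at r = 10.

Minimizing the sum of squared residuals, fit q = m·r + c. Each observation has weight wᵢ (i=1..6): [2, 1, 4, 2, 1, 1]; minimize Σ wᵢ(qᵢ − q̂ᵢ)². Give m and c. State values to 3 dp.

m = -2.933, c = 1.327

The normal equations are: 456·m + 66·c = -1250;  66·m + 11·c = -179.
(Σwᵢ·r·r = 456, Σwᵢ·r = 66, Σwᵢ·1 = 11, Σwᵢ·r·q = -1250, Σwᵢ·q = -179.)
Δ = 456·11 − 66² = 660.
m = ((-1250)·11 − 66·(-179))/660 = -44/15; c = (456·(-179) − 66·(-1250))/660 = 73/55.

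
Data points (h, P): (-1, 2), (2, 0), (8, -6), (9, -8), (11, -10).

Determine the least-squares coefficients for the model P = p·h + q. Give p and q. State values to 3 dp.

Sums needed: Σh·h = 271, Σh = 29, Σ1 = 5.
Right-hand side: Σh·P = -232, ΣP = -22.
So XᵀX·[p, q]ᵀ = XᵀP: [[271, 29]; [29, 5]]·[p, q]ᵀ = [-232, -22]ᵀ.
Eliminating q: 5·(row 1) − 29·(row 2) gives 514·p = 5·(-232) − 29·(-22) = -522, so p = -261/257.
Then q = ((-22) − 29·(-261/257))/5 = 383/257.

p = -1.016, q = 1.490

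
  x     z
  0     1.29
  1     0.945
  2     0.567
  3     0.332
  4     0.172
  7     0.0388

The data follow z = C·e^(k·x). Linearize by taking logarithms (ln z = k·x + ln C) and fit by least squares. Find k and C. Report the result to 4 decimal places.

k = -0.5164, C = 1.4664

Taking logs, ln z = k·x + ln C, so regress ln z on x.
Σx = 17.0000, Σ(x)² = 79.0000, Σln z = -6.4815, Σx·ln z = -34.2856.
Normal system: [[79.0000, 17.0000]; [17.0000, 6]]·[k, ln C]ᵀ = [-34.2856, -6.4815]ᵀ.
Δ = 79.0000·6 − (17.0000)² = 185.0000; k = (-34.2856·6 − 17.0000·-6.4815)/185.0000 = -0.51636, ln C = (79.0000·-6.4815 − 17.0000·-34.2856)/185.0000 = 0.38278, so C = exp(0.38278) = 1.46635.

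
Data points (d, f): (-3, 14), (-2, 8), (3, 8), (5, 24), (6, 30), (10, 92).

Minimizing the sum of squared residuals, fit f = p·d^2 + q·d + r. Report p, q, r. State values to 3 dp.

Normal-equation sums: Σd^2·d^2 = 12099, Σd^2·d = 1333, Σd^2 = 183, Σd·d = 183, Σd = 19, Σ1 = 6.
For Mᵀf: Σd^2·f = 11110, Σd·f = 1186, Σf = 176.
MᵀM·[p, q, r]ᵀ = Mᵀf becomes [[12099, 1333, 183]; [1333, 183, 19]; [183, 19, 6]]·[p, q, r]ᵀ = [11110, 1186, 176]ᵀ.
Row-reducing yields p = 31583/31746, q = -10421/10582, r = 33467/15873.

p = 0.995, q = -0.985, r = 2.108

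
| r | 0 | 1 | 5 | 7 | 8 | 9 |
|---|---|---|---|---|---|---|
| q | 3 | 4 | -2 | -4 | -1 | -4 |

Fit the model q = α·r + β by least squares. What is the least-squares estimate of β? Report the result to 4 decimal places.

Normal-equation sums: Σr·r = 220, Σr = 30, Σ1 = 6.
And Σr·q = -78, Σq = -4.
So MᵀM·[α, β]ᵀ = Mᵀq: [[220, 30]; [30, 6]]·[α, β]ᵀ = [-78, -4]ᵀ.
Eliminating β: 6·(row 1) − 30·(row 2) gives 420·α = 6·(-78) − 30·(-4) = -348, so α = -29/35.
Then β = ((-4) − 30·(-29/35))/6 = 73/21.

β = 3.4762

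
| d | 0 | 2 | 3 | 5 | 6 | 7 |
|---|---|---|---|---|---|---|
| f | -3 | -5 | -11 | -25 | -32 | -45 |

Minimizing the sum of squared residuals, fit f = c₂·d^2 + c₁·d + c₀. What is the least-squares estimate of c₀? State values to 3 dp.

AᵀA·[c₂, c₁, c₀]ᵀ = Aᵀf reads: 4419·c₂ + 719·c₁ + 123·c₀ = -4101;  719·c₂ + 123·c₁ + 23·c₀ = -675;  123·c₂ + 23·c₁ + 6·c₀ = -121.
(Σd^2·d^2 = 4419, Σd^2·d = 719, Σd^2 = 123, Σd·d = 123, Σd = 23, Σ1 = 6, Σd^2·f = -4101, Σd·f = -675, Σf = -121.)
Inverting the 3×3 Gram matrix, [c₂, c₁, c₀]ᵀ = [-1141/1320, 7/88, -454/165]ᵀ.

c₀ = -2.752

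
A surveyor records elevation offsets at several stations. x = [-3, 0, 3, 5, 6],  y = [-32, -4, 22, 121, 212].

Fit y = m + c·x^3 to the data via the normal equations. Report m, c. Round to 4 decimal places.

From the data, Σ1 = 5, Σx^3 = 341, Σx^3·x^3 = 63739.
And Σy = 319, Σx^3·y = 62375.
Normal equations: [[5, 341]; [341, 63739]]·[m, c]ᵀ = [319, 62375]ᵀ.
Eliminating c: 63739·(row 1) − 341·(row 2) gives 202414·m = 63739·319 − 341·62375 = -937134, so m = -468567/101207.
Then c = (62375 − 341·(-468567/101207))/63739 = 101548/101207.

m = -4.6298, c = 1.0034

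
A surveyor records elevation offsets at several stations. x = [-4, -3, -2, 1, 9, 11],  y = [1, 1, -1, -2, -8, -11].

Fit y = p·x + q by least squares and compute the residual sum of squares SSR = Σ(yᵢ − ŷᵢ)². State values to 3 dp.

SSR = 2.256

With design matrix M, MᵀM = [[232, 12]; [12, 6]] and Mᵀy = [-200, -20]ᵀ.
det = 232·6 − 12² = 1248.
p = ((-200)·6 − 12·(-20))/1248 = -10/13; q = (232·(-20) − 12·(-200))/1248 = -70/39.
Residuals: -11/39, 19/39, -29/39, 22/39, 28/39, -29/39; SSR = 88/39.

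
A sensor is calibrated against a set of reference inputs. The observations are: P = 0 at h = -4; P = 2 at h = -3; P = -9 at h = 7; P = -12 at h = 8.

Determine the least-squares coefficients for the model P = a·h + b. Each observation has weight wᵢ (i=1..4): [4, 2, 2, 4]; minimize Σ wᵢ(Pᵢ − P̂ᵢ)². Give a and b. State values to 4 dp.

a = -1.0258, b = -3.1151

Entries of MᵀWM: Σwᵢ·h·h = 436, Σwᵢ·h = 24, Σwᵢ·1 = 12.
Right-hand side: Σwᵢ·h·P = -522, Σwᵢ·P = -62.
So MᵀWM·[a, b]ᵀ = MᵀWP: [[436, 24]; [24, 12]]·[a, b]ᵀ = [-522, -62]ᵀ.
Eliminating b: 12·(row 1) − 24·(row 2) gives 4656·a = 12·(-522) − 24·(-62) = -4776, so a = -199/194.
Then b = ((-62) − 24·(-199/194))/12 = -1813/582.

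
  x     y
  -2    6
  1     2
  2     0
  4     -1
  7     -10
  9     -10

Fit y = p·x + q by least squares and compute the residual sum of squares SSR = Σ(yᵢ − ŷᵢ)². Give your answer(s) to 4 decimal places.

SSR = 10.2290

The normal equations are: 155·p + 21·q = -174;  21·p + 6·q = -13.
Determinant 155·6 − 21² = 489.
p = ((-174)·6 − 21·(-13))/489 = -257/163; q = (155·(-13) − 21·(-174))/489 = 1639/489.
Residuals: -247/489, 110/489, -97/489, 956/489, -1132/489, 410/489; SSR = 5002/489.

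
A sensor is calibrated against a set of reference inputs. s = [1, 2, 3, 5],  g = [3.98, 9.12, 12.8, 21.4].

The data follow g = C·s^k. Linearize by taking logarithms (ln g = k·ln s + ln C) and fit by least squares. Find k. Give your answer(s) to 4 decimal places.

Let Y = ln g. Fitting Y = k·ln s + ln C by least squares:
AᵀA = [[4.2777, 3.4012]; [3.4012, 4]], rhs = [9.2634, 9.2046]ᵀ  (here Σln s = 3.4012, Σ(ln s)² = 4.2777, Σln g = 9.2046, Σln s·ln g = 9.2634).
Slope k = (n·Σln s·ln g − Σln s·Σln g)/(n·Σ(ln s)² − (Σln s)²) = (4·9.2634 − 3.4012·9.2046)/5.5426 = 1.03685; ln C = (Σln g − k·Σln s)/n = 1.41952.

k = 1.0368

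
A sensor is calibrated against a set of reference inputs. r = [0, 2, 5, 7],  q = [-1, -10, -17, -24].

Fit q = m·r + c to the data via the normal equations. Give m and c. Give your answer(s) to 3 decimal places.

m = -3.138, c = -2.017

From the data, Σr·r = 78, Σr = 14, Σ1 = 4.
Moment sums: Σr·q = -273, Σq = -52.
XᵀX·[m, c]ᵀ = Xᵀq becomes [[78, 14]; [14, 4]]·[m, c]ᵀ = [-273, -52]ᵀ.
Δ = 78·4 − 14² = 116.
m = ((-273)·4 − 14·(-52))/116 = -91/29; c = (78·(-52) − 14·(-273))/116 = -117/58.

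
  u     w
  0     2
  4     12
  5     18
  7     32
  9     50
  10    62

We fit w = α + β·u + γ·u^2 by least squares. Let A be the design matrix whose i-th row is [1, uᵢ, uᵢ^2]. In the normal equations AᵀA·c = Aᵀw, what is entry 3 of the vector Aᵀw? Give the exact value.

Entry 3 ↔ basis u^2, so (Aᵀw)_{3} = Σᵢ (u^2)·wᵢ = (0)·(2) + (16)·(12) + (25)·(18) + (49)·(32) + (81)·(50) + (100)·(62) = 12460.

12460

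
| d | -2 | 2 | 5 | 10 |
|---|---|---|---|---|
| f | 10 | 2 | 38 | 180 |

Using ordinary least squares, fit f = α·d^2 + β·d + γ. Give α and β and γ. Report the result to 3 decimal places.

The normal system AᵀA·[α, β, γ]ᵀ = Aᵀf is [[10657, 1125, 133]; [1125, 133, 15]; [133, 15, 4]]·[α, β, γ]ᵀ = [18998, 1974, 230]ᵀ.
Inverting the 3×3 Gram matrix, [α, β, γ]ᵀ = [29179/14388, -9907/4796, -1429/654]ᵀ.

α = 2.028, β = -2.066, γ = -2.185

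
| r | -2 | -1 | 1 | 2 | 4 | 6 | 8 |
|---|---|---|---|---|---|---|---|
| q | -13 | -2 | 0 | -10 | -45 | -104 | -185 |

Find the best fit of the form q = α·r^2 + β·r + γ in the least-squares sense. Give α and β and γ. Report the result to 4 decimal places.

From the data, Σr^2·r^2 = 5682, Σr^2·r = 792, Σr^2 = 126, Σr·r = 126, Σr = 18, Σ1 = 7.
Moment sums: Σr^2·q = -16398, Σr·q = -2276, Σq = -359.
Normal equations: [[5682, 792, 126]; [792, 126, 18]; [126, 18, 7]]·[α, β, γ]ᵀ = [-16398, -2276, -359]ᵀ.
Solving the 3×3 system (Gaussian elimination) gives α = -30898/10329, β = 18313/30987, γ = 3579/3443.

α = -2.9914, β = 0.5910, γ = 1.0395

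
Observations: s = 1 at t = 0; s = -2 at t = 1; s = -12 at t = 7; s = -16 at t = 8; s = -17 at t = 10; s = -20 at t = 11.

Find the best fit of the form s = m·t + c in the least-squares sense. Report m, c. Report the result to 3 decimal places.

m = -1.844, c = 0.371

Entries of MᵀM: Σt·t = 335, Σt = 37, Σ1 = 6.
And Σt·s = -604, Σs = -66.
So MᵀM·[m, c]ᵀ = Mᵀs: [[335, 37]; [37, 6]]·[m, c]ᵀ = [-604, -66]ᵀ.
det = 335·6 − 37² = 641.
m = ((-604)·6 − 37·(-66))/641 = -1182/641; c = (335·(-66) − 37·(-604))/641 = 238/641.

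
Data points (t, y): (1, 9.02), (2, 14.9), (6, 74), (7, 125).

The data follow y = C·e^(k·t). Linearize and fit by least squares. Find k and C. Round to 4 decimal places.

k = 0.4266, C = 6.0607

Linearized form: ln y = k·t + ln C. From the 4 transformed points,
Σt = 16.0000, Σ(t)² = 90.0000, Σln y = 14.0332, Σt·ln y = 67.2248.
Equations: 90.0000·k + 16.0000·ln C = 67.2248;  16.0000·k + 4·ln C = 14.0332.
Δ = 90.0000·4 − (16.0000)² = 104.0000; k = (67.2248·4 − 16.0000·14.0332)/104.0000 = 0.42662, ln C = (90.0000·14.0332 − 16.0000·67.2248)/104.0000 = 1.80183, so C = exp(1.80183) = 6.06074.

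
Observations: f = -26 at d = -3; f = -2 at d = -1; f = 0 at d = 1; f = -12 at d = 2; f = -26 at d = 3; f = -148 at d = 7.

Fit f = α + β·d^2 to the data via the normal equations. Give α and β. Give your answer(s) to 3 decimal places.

Forming XᵀX = [[6, 73]; [73, 2581]] and Xᵀf = [-214, -7770]ᵀ gives XᵀX·[α, β]ᵀ = Xᵀf.
Eliminating β: 2581·(row 1) − 73·(row 2) gives 10157·α = 2581·(-214) − 73·(-7770) = 14876, so α = 14876/10157.
Then β = ((-7770) − 73·(14876/10157))/2581 = -30998/10157.

α = 1.465, β = -3.052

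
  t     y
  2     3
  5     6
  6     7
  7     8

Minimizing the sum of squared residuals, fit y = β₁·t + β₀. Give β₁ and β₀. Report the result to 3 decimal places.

Entries of MᵀM: Σt·t = 114, Σt = 20, Σ1 = 4.
Moment sums: Σt·y = 134, Σy = 24.
So MᵀM·[β₁, β₀]ᵀ = Mᵀy: [[114, 20]; [20, 4]]·[β₁, β₀]ᵀ = [134, 24]ᵀ.
Determinant 114·4 − 20² = 56.
β₁ = (134·4 − 20·24)/56 = 1; β₀ = (114·24 − 20·134)/56 = 1.

β₁ = 1.000, β₀ = 1.000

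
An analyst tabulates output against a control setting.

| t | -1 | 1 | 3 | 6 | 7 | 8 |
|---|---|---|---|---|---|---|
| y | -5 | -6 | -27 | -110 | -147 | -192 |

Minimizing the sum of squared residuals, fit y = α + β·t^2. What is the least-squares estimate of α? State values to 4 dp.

With design matrix X, XᵀX = [[6, 160]; [160, 7876]] and Xᵀy = [-487, -23705]ᵀ.
Δ = 6·7876 − 160² = 21656.
α = ((-487)·7876 − 160·(-23705))/21656 = -10703/5414; β = (6·(-23705) − 160·(-487))/21656 = -32155/10828.

α = -1.9769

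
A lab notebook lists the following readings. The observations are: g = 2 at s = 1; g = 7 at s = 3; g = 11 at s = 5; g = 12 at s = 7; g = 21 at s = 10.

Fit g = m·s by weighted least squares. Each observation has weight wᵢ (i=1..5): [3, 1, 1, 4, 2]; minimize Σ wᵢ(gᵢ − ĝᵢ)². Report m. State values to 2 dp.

m = 1.94

Normal-equation sums: Σwᵢ·s·s = 433.
For XᵀWg: Σwᵢ·s·g = 838.
Normal equations: [[433]]·[m]ᵀ = [838]ᵀ.
Hence m = 838 / 433 ≈ 1.93533.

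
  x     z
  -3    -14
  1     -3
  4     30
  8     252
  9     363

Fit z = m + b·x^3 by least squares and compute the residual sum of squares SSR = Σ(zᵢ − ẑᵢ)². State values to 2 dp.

Forming AᵀA = [[5, 1279]; [1279, 798411]] and Aᵀz = [628, 395946]ᵀ gives AᵀA·[m, b]ᵀ = Aᵀz.
det = 5·798411 − 1279² = 2356214.
m = (628·798411 − 1279·395946)/2356214 = -358059/168301; b = (5·395946 − 1279·628)/2356214 = 84037/168301.
Residuals: 38692/24043, -32983/24043, 4103/24043, -36719/24043, 26907/24043; SSR = 194404/24043.

SSR = 8.09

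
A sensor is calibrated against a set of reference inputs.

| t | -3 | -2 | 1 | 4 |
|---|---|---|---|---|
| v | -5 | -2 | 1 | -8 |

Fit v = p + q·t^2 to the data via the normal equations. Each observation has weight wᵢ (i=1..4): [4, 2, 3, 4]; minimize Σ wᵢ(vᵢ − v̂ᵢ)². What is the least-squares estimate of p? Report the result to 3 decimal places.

p = 0.876

With design matrix A, AᵀWA = [[13, 111]; [111, 1383]] and AᵀWv = [-53, -705]ᵀ.
Eliminating q: 1383·(row 1) − 111·(row 2) gives 5658·p = 1383·(-53) − 111·(-705) = 4956, so p = 826/943.
Then q = ((-705) − 111·(826/943))/1383 = -547/943.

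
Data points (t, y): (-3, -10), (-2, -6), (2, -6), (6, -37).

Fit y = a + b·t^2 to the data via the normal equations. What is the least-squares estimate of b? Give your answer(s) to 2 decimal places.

Entries of MᵀM: Σ1 = 4, Σt^2 = 53, Σt^2·t^2 = 1409.
For Mᵀy: Σy = -59, Σt^2·y = -1470.
Eliminating b: 1409·(row 1) − 53·(row 2) gives 2827·a = 1409·(-59) − 53·(-1470) = -5221, so a = -5221/2827.
Then b = ((-1470) − 53·(-5221/2827))/1409 = -2753/2827.

b = -0.97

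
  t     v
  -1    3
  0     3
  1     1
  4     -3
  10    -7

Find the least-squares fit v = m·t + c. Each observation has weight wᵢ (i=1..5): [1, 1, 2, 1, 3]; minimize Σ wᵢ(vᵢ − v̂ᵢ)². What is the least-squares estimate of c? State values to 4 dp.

c = 2.0354

Entries of AᵀWA: Σwᵢ·t·t = 319, Σwᵢ·t = 35, Σwᵢ·1 = 8.
Moment sums: Σwᵢ·t·v = -223, Σwᵢ·v = -16.
AᵀWA·[m, c]ᵀ = AᵀWv becomes [[319, 35]; [35, 8]]·[m, c]ᵀ = [-223, -16]ᵀ.
Δ = 319·8 − 35² = 1327.
m = ((-223)·8 − 35·(-16))/1327 = -1224/1327; c = (319·(-16) − 35·(-223))/1327 = 2701/1327.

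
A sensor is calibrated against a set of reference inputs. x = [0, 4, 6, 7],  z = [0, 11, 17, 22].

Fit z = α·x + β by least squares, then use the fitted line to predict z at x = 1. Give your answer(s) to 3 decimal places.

The normal equations are: 101·α + 17·β = 300;  17·α + 4·β = 50.
(Σx·x = 101, Σx = 17, Σ1 = 4, Σx·z = 300, Σz = 50.)
det = 101·4 − 17² = 115.
α = (300·4 − 17·50)/115 = 70/23; β = (101·50 − 17·300)/115 = -10/23.
At x = 1: ẑ = (70/23)·(1) + (-10/23)·(1) = 60/23.

ẑ = 2.609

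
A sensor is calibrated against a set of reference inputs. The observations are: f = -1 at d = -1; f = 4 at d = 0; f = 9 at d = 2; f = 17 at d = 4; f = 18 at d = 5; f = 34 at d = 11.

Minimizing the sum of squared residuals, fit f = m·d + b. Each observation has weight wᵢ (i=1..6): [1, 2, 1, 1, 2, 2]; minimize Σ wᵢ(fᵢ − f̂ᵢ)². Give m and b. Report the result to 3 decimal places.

Entries of AᵀWA: Σwᵢ·d·d = 313, Σwᵢ·d = 37, Σwᵢ·1 = 9.
Moment sums: Σwᵢ·d·f = 1015, Σwᵢ·f = 137.
Determinant 313·9 − 37² = 1448.
m = (1015·9 − 37·137)/1448 = 2033/724; b = (313·137 − 37·1015)/1448 = 2663/724.

m = 2.808, b = 3.678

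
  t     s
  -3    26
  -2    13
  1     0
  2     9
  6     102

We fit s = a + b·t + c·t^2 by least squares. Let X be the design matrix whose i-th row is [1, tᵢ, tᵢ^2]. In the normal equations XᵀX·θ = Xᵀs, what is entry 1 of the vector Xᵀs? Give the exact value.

150

Entry 1 ↔ basis 1, so (Xᵀs)_{1} = Σᵢ sᵢ = (1)·(26) + (1)·(13) + (1)·(0) + (1)·(9) + (1)·(102) = 150.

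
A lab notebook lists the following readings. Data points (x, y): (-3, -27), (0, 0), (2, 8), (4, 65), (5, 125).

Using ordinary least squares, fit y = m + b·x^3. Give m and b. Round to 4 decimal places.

m = 0.1308, b = 1.0020

Compute the Gram sums: Σ1 = 5, Σx^3 = 170, Σx^3·x^3 = 20514.
For Aᵀy: Σy = 171, Σx^3·y = 20578.
Δ = 5·20514 − 170² = 73670.
m = (171·20514 − 170·20578)/73670 = 4817/36835; b = (5·20578 − 170·171)/73670 = 7382/7367.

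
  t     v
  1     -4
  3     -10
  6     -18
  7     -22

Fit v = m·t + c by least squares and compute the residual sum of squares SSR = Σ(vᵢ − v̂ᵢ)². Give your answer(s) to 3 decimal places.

SSR = 0.615

From the data, Σt·t = 95, Σt = 17, Σ1 = 4.
Right-hand side: Σt·v = -296, Σv = -54.
So MᵀM·[m, c]ᵀ = Mᵀv: [[95, 17]; [17, 4]]·[m, c]ᵀ = [-296, -54]ᵀ.
Determinant 95·4 − 17² = 91.
m = ((-296)·4 − 17·(-54))/91 = -38/13; c = (95·(-54) − 17·(-296))/91 = -14/13.
Residuals: 0, -2/13, 8/13, -6/13; SSR = 8/13.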